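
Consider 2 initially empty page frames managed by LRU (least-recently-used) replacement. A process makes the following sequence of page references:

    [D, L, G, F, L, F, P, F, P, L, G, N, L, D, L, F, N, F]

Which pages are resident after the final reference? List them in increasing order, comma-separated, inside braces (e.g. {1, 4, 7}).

D -> miss, frames {D}
L -> miss, frames {D,L}
G -> miss, evict D, frames {L,G}
F -> miss, evict L, frames {G,F}
L -> miss, evict G, frames {F,L}
F -> hit
P -> miss, evict L, frames {F,P}
F -> hit
P -> hit
L -> miss, evict F, frames {P,L}
G -> miss, evict P, frames {L,G}
N -> miss, evict L, frames {G,N}
L -> miss, evict G, frames {N,L}
D -> miss, evict N, frames {L,D}
L -> hit
F -> miss, evict D, frames {L,F}
N -> miss, evict L, frames {F,N}
F -> hit

{F, N}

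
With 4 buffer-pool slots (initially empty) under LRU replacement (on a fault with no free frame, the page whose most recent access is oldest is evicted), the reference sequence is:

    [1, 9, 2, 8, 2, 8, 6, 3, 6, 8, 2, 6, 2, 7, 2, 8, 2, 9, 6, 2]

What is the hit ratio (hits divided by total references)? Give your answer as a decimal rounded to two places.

1: miss, frames [1]
9: miss, frames [1, 9]
2: miss, frames [1, 9, 2]
8: miss, frames [1, 9, 2, 8]
2: hit
8: hit
6: miss, evict 1, frames [9, 2, 8, 6]
3: miss, evict 9, frames [2, 8, 6, 3]
6: hit
8: hit
2: hit
6: hit
2: hit
7: miss, evict 3, frames [8, 6, 2, 7]
2: hit
8: hit
2: hit
9: miss, evict 6, frames [7, 8, 2, 9]
6: miss, evict 7, frames [8, 2, 9, 6]
2: hit
Hits: 11 of 20 references → 11/20 = 0.5500.

0.55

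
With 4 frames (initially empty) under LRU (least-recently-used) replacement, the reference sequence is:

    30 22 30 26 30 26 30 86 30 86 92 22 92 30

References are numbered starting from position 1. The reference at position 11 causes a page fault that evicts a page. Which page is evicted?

pos 1: 30 -> fault, frames {30}
pos 2: 22 -> fault, frames {30,22}
pos 3: 30 -> hit
pos 4: 26 -> fault, frames {22,30,26}
pos 5: 30 -> hit
pos 6: 26 -> hit
pos 7: 30 -> hit
pos 8: 86 -> fault, frames {22,26,30,86}
pos 9: 30 -> hit
pos 10: 86 -> hit
pos 11: 92 -> fault, evict 22, frames {26,30,86,92}
At position 11, page 22 is evicted.

22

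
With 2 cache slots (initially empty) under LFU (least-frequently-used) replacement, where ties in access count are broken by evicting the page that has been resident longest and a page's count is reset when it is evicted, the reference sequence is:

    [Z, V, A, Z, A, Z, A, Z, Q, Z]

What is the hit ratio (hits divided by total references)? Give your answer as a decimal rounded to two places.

0.50

Z -> fault, frames (Z)
V -> fault, frames (Z V)
A -> fault, evict Z, frames (V A)
Z -> fault, evict V, frames (A Z)
A -> hit
Z -> hit
A -> hit
Z -> hit
Q -> fault, evict A, frames (Z Q)
Z -> hit
Hits: 5 of 10 references → 5/10 = 0.5000.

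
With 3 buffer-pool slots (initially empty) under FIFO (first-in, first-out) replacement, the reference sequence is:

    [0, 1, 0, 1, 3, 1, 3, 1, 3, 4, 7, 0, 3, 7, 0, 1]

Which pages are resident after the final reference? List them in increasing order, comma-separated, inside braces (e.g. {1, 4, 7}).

{0, 1, 3}

0: miss, frames {0}
1: miss, frames {0,1}
0: hit
1: hit
3: miss, frames {0,1,3}
1: hit
3: hit
1: hit
3: hit
4: miss, evict 0, frames {1,3,4}
7: miss, evict 1, frames {3,4,7}
0: miss, evict 3, frames {4,7,0}
3: miss, evict 4, frames {7,0,3}
7: hit
0: hit
1: miss, evict 7, frames {0,3,1}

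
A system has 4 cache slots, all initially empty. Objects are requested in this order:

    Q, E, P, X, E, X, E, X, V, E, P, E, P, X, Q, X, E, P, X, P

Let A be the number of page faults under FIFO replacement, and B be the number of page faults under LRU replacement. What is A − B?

3

Under FIFO: F F F F . . . . F . . . . . F . F F F . → 9 faults.
Under LRU: F F F F . . . . F . . . . . F . . . . . → 6 faults.
A − B = 9 − 6 = 3.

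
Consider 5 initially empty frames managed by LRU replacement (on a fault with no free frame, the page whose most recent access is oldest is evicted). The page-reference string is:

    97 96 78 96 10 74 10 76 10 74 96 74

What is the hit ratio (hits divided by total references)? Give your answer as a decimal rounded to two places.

97: fault, frames [97]
96: fault, frames [97, 96]
78: fault, frames [97, 96, 78]
96: hit
10: fault, frames [97, 78, 96, 10]
74: fault, frames [97, 78, 96, 10, 74]
10: hit
76: fault, evict 97, frames [78, 96, 74, 10, 76]
10: hit
74: hit
96: hit
74: hit
Hits: 6 of 12 references → 6/12 = 0.5000.

0.50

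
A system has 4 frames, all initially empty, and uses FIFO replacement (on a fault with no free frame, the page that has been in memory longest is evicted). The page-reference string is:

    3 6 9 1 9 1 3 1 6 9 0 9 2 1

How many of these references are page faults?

3 -> fault, frames [3]
6 -> fault, frames [3, 6]
9 -> fault, frames [3, 6, 9]
1 -> fault, frames [3, 6, 9, 1]
9 -> hit
1 -> hit
3 -> hit
1 -> hit
6 -> hit
9 -> hit
0 -> fault, evict 3, frames [6, 9, 1, 0]
9 -> hit
2 -> fault, evict 6, frames [9, 1, 0, 2]
1 -> hit
Page faults: 6.

6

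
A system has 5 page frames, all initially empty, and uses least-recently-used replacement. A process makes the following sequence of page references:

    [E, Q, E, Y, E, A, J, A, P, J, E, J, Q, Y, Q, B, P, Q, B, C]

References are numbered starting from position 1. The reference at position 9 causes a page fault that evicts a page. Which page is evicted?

Q

pos 1: E -> fault, frames (E)
pos 2: Q -> fault, frames (E Q)
pos 3: E -> hit
pos 4: Y -> fault, frames (Q E Y)
pos 5: E -> hit
pos 6: A -> fault, frames (Q Y E A)
pos 7: J -> fault, frames (Q Y E A J)
pos 8: A -> hit
pos 9: P -> fault, evict Q, frames (Y E J A P)
At position 9, page Q is evicted.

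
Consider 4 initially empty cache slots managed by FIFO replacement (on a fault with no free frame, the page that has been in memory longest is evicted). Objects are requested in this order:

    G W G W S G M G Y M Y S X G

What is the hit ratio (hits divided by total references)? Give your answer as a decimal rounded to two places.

0.50

G → fault, frames [G]
W → fault, frames [G, W]
G → hit
W → hit
S → fault, frames [G, W, S]
G → hit
M → fault, frames [G, W, S, M]
G → hit
Y → fault, evict G, frames [W, S, M, Y]
M → hit
Y → hit
S → hit
X → fault, evict W, frames [S, M, Y, X]
G → fault, evict S, frames [M, Y, X, G]
Hits: 7 of 14 references → 7/14 = 0.5000.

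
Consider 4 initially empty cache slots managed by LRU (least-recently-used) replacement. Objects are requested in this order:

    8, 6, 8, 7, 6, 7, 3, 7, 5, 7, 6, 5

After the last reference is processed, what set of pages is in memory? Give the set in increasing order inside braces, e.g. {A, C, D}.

{3, 5, 6, 7}

8: miss, frames (8)
6: miss, frames (8 6)
8: hit
7: miss, frames (6 8 7)
6: hit
7: hit
3: miss, frames (8 6 7 3)
7: hit
5: miss, evict 8, frames (6 3 7 5)
7: hit
6: hit
5: hit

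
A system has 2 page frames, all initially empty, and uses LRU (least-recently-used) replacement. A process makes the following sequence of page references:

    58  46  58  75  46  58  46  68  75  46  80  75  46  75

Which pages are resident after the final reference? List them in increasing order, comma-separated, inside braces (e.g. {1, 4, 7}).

{46, 75}

58 → fault, frames [58]
46 → fault, frames [58, 46]
58 → hit
75 → fault, evict 46, frames [58, 75]
46 → fault, evict 58, frames [75, 46]
58 → fault, evict 75, frames [46, 58]
46 → hit
68 → fault, evict 58, frames [46, 68]
75 → fault, evict 46, frames [68, 75]
46 → fault, evict 68, frames [75, 46]
80 → fault, evict 75, frames [46, 80]
75 → fault, evict 46, frames [80, 75]
46 → fault, evict 80, frames [75, 46]
75 → hit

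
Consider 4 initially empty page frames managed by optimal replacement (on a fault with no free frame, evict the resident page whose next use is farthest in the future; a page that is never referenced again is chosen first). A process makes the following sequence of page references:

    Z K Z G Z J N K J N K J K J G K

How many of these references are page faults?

5

Z -> fault, frames [Z]
K -> fault, frames [Z, K]
Z -> hit
G -> fault, frames [Z, K, G]
Z -> hit
J -> fault, frames [Z, K, G, J]
N -> fault, evict Z, frames [K, G, J, N]
K -> hit
J -> hit
N -> hit
K -> hit
J -> hit
K -> hit
J -> hit
G -> hit
K -> hit
Page faults: 5.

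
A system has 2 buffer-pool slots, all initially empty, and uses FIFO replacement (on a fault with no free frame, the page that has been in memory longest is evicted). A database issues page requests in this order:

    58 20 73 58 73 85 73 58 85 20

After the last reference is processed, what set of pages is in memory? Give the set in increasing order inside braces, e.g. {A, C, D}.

{20, 85}

58 -> miss, frames [58]
20 -> miss, frames [58, 20]
73 -> miss, evict 58, frames [20, 73]
58 -> miss, evict 20, frames [73, 58]
73 -> hit
85 -> miss, evict 73, frames [58, 85]
73 -> miss, evict 58, frames [85, 73]
58 -> miss, evict 85, frames [73, 58]
85 -> miss, evict 73, frames [58, 85]
20 -> miss, evict 58, frames [85, 20]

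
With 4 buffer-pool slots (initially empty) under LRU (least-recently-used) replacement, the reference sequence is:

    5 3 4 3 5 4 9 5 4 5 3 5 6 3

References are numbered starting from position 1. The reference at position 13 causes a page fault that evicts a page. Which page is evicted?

pos 1: 5: miss, frames {5}
pos 2: 3: miss, frames {5,3}
pos 3: 4: miss, frames {5,3,4}
pos 4: 3: hit
pos 5: 5: hit
pos 6: 4: hit
pos 7: 9: miss, frames {3,5,4,9}
pos 8: 5: hit
pos 9: 4: hit
pos 10: 5: hit
pos 11: 3: hit
pos 12: 5: hit
pos 13: 6: miss, evict 9, frames {4,3,5,6}
At position 13, page 9 is evicted.

9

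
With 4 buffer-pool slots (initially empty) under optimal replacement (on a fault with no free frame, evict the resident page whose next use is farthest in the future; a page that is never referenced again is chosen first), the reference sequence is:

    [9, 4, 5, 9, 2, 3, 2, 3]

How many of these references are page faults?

5

9: miss, frames (9)
4: miss, frames (9 4)
5: miss, frames (9 4 5)
9: hit
2: miss, frames (9 4 5 2)
3: miss, evict 5, frames (9 4 2 3)
2: hit
3: hit
Page faults: 5.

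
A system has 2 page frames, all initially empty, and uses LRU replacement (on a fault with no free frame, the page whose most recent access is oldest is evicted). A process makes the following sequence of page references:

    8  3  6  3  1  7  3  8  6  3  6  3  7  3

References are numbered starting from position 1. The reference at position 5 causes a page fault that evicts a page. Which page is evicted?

pos 1: 8 → miss, frames {8}
pos 2: 3 → miss, frames {8,3}
pos 3: 6 → miss, evict 8, frames {3,6}
pos 4: 3 → hit
pos 5: 1 → miss, evict 6, frames {3,1}
At position 5, page 6 is evicted.

6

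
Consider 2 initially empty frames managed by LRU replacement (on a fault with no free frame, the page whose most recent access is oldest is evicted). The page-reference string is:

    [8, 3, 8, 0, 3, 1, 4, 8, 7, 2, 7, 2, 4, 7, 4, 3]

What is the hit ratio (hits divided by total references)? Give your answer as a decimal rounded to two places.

0.25

8 → miss, frames {8}
3 → miss, frames {8,3}
8 → hit
0 → miss, evict 3, frames {8,0}
3 → miss, evict 8, frames {0,3}
1 → miss, evict 0, frames {3,1}
4 → miss, evict 3, frames {1,4}
8 → miss, evict 1, frames {4,8}
7 → miss, evict 4, frames {8,7}
2 → miss, evict 8, frames {7,2}
7 → hit
2 → hit
4 → miss, evict 7, frames {2,4}
7 → miss, evict 2, frames {4,7}
4 → hit
3 → miss, evict 7, frames {4,3}
Hits: 4 of 16 references → 4/16 = 0.2500.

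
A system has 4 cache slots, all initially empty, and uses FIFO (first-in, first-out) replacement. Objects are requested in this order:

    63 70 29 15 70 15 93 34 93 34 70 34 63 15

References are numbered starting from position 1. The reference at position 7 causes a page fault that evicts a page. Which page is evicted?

pos 1: 63 -> fault, frames (63)
pos 2: 70 -> fault, frames (63 70)
pos 3: 29 -> fault, frames (63 70 29)
pos 4: 15 -> fault, frames (63 70 29 15)
pos 5: 70 -> hit
pos 6: 15 -> hit
pos 7: 93 -> fault, evict 63, frames (70 29 15 93)
At position 7, page 63 is evicted.

63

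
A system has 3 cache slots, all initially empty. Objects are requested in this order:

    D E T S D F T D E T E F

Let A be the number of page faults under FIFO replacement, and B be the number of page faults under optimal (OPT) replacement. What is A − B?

2

Under FIFO: F F F F F F F . F . . . → 8 faults.
Under OPT: F F F F . F . . F . . . → 6 faults.
A − B = 8 − 6 = 2.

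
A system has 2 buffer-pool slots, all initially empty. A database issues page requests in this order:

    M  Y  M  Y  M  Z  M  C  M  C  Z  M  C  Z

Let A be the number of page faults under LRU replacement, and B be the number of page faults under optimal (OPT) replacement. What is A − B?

Under LRU: F F . . . F . F . . F F F F → 8 faults.
Under OPT: F F . . . F . F . . F . F . → 6 faults.
A − B = 8 − 6 = 2.

2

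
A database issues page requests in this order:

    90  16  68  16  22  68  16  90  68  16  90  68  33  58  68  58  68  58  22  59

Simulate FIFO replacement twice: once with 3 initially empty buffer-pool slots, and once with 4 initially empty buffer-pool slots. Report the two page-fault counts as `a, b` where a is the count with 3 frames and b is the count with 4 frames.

11, 7

3 frames: F F F . F . . F . F . F F F . . . . F F → 11 faults.
4 frames: F F F . F . . . . . . . F F . . . . . F → 7 faults.
7 < 11: adding a frame reduced faults, as is typical.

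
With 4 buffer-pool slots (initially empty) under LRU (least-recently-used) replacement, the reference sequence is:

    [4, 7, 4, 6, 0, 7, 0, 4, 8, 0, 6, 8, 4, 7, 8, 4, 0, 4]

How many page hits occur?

10

4 -> miss, frames {4}
7 -> miss, frames {4,7}
4 -> hit
6 -> miss, frames {7,4,6}
0 -> miss, frames {7,4,6,0}
7 -> hit
0 -> hit
4 -> hit
8 -> miss, evict 6, frames {7,0,4,8}
0 -> hit
6 -> miss, evict 7, frames {4,8,0,6}
8 -> hit
4 -> hit
7 -> miss, evict 0, frames {6,8,4,7}
8 -> hit
4 -> hit
0 -> miss, evict 6, frames {7,8,4,0}
4 -> hit
Hits: 10.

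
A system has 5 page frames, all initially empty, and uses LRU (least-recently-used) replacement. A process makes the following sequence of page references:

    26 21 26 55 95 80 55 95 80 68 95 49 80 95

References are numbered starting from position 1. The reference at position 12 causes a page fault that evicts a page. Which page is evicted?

pos 1: 26 -> miss, frames [26]
pos 2: 21 -> miss, frames [26, 21]
pos 3: 26 -> hit
pos 4: 55 -> miss, frames [21, 26, 55]
pos 5: 95 -> miss, frames [21, 26, 55, 95]
pos 6: 80 -> miss, frames [21, 26, 55, 95, 80]
pos 7: 55 -> hit
pos 8: 95 -> hit
pos 9: 80 -> hit
pos 10: 68 -> miss, evict 21, frames [26, 55, 95, 80, 68]
pos 11: 95 -> hit
pos 12: 49 -> miss, evict 26, frames [55, 80, 68, 95, 49]
At position 12, page 26 is evicted.

26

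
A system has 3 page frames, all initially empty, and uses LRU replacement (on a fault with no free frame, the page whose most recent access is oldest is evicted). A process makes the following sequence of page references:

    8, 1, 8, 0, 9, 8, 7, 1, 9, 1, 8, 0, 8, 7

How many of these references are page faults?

10

8: fault, frames {8}
1: fault, frames {8,1}
8: hit
0: fault, frames {1,8,0}
9: fault, evict 1, frames {8,0,9}
8: hit
7: fault, evict 0, frames {9,8,7}
1: fault, evict 9, frames {8,7,1}
9: fault, evict 8, frames {7,1,9}
1: hit
8: fault, evict 7, frames {9,1,8}
0: fault, evict 9, frames {1,8,0}
8: hit
7: fault, evict 1, frames {0,8,7}
Page faults: 10.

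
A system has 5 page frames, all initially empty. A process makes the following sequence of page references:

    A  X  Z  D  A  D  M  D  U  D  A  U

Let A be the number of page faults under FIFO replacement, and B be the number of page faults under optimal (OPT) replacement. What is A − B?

Under FIFO: F F F F . . F . F . F . → 7 faults.
Under OPT: F F F F . . F . F . . . → 6 faults.
A − B = 7 − 6 = 1.

1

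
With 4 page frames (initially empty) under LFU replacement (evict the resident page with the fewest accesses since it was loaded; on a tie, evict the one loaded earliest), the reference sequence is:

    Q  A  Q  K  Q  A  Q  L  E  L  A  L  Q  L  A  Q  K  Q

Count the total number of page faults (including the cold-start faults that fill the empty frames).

6

Q → miss, frames (Q)
A → miss, frames (Q A)
Q → hit
K → miss, frames (Q A K)
Q → hit
A → hit
Q → hit
L → miss, frames (Q A K L)
E → miss, evict K, frames (Q A L E)
L → hit
A → hit
L → hit
Q → hit
L → hit
A → hit
Q → hit
K → miss, evict E, frames (Q A L K)
Q → hit
Page faults: 6.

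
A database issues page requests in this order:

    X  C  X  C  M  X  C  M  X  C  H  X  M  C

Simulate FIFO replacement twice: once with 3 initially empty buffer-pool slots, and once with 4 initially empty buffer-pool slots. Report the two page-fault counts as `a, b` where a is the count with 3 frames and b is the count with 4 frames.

3 frames: F F . . F . . . . . F F . F → 6 faults.
4 frames: F F . . F . . . . . F . . . → 4 faults.
4 < 6: adding a frame reduced faults, as is typical.

6, 4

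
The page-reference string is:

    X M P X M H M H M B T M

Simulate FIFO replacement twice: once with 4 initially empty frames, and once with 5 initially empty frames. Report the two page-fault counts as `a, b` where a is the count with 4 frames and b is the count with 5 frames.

4 frames: F F F . . F . . . F F F → 7 faults.
5 frames: F F F . . F . . . F F . → 6 faults.
6 < 7: adding a frame reduced faults, as is typical.

7, 6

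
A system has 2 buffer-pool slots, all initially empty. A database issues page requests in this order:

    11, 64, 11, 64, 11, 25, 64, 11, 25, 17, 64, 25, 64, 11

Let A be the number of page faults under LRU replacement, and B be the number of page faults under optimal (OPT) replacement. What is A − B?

3

Under LRU: F F . . . F F F F F F F . F → 10 faults.
Under OPT: F F . . . F . F . F F . . F → 7 faults.
A − B = 10 − 7 = 3.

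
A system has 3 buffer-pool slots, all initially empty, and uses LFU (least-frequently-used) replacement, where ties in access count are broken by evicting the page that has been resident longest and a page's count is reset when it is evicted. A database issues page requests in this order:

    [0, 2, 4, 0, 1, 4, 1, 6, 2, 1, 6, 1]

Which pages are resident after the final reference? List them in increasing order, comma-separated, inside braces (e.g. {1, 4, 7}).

0 → miss, frames (0)
2 → miss, frames (0 2)
4 → miss, frames (0 2 4)
0 → hit
1 → miss, evict 2, frames (0 4 1)
4 → hit
1 → hit
6 → miss, evict 0, frames (4 1 6)
2 → miss, evict 6, frames (4 1 2)
1 → hit
6 → miss, evict 2, frames (4 1 6)
1 → hit

{1, 4, 6}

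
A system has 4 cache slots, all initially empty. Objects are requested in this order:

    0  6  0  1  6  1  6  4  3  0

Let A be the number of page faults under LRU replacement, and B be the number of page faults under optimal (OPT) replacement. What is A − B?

Under LRU: F F . F . . . F F F → 6 faults.
Under OPT: F F . F . . . F F . → 5 faults.
A − B = 6 − 5 = 1.

1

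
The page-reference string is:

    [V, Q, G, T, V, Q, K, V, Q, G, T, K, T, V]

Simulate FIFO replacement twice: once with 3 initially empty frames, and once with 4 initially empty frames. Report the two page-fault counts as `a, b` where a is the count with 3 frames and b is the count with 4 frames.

3 frames: F F F F F F F . . F F . . F → 10 faults.
4 frames: F F F F . . F F F F F F . F → 11 faults.
11 > 10: adding a frame increased faults — Belady's anomaly.

10, 11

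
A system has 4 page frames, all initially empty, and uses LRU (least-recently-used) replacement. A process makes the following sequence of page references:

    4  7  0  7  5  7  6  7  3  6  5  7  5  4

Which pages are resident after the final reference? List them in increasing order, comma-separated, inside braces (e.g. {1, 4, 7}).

{4, 5, 6, 7}

4 -> fault, frames (4)
7 -> fault, frames (4 7)
0 -> fault, frames (4 7 0)
7 -> hit
5 -> fault, frames (4 0 7 5)
7 -> hit
6 -> fault, evict 4, frames (0 5 7 6)
7 -> hit
3 -> fault, evict 0, frames (5 6 7 3)
6 -> hit
5 -> hit
7 -> hit
5 -> hit
4 -> fault, evict 3, frames (6 7 5 4)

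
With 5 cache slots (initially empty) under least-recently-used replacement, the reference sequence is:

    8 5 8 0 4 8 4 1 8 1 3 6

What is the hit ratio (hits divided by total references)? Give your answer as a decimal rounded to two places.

8: fault, frames {8}
5: fault, frames {8,5}
8: hit
0: fault, frames {5,8,0}
4: fault, frames {5,8,0,4}
8: hit
4: hit
1: fault, frames {5,0,8,4,1}
8: hit
1: hit
3: fault, evict 5, frames {0,4,8,1,3}
6: fault, evict 0, frames {4,8,1,3,6}
Hits: 5 of 12 references → 5/12 = 0.4167.

0.42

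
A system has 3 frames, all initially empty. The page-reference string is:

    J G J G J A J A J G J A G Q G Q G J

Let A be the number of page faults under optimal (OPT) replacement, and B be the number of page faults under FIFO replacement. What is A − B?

-1

Under OPT: F F . . . F . . . . . . . F . . . . → 4 faults.
Under FIFO: F F . . . F . . . . . . . F . . . F → 5 faults.
A − B = 4 − 5 = -1.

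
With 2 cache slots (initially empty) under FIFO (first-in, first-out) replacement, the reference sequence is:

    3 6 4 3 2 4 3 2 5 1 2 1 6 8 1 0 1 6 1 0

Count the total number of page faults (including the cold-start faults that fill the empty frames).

3 → fault, frames (3)
6 → fault, frames (3 6)
4 → fault, evict 3, frames (6 4)
3 → fault, evict 6, frames (4 3)
2 → fault, evict 4, frames (3 2)
4 → fault, evict 3, frames (2 4)
3 → fault, evict 2, frames (4 3)
2 → fault, evict 4, frames (3 2)
5 → fault, evict 3, frames (2 5)
1 → fault, evict 2, frames (5 1)
2 → fault, evict 5, frames (1 2)
1 → hit
6 → fault, evict 1, frames (2 6)
8 → fault, evict 2, frames (6 8)
1 → fault, evict 6, frames (8 1)
0 → fault, evict 8, frames (1 0)
1 → hit
6 → fault, evict 1, frames (0 6)
1 → fault, evict 0, frames (6 1)
0 → fault, evict 6, frames (1 0)
Page faults: 18.

18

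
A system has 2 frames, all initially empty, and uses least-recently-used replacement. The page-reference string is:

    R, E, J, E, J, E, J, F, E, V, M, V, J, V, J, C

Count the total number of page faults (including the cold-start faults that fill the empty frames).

R → miss, frames [R]
E → miss, frames [R, E]
J → miss, evict R, frames [E, J]
E → hit
J → hit
E → hit
J → hit
F → miss, evict E, frames [J, F]
E → miss, evict J, frames [F, E]
V → miss, evict F, frames [E, V]
M → miss, evict E, frames [V, M]
V → hit
J → miss, evict M, frames [V, J]
V → hit
J → hit
C → miss, evict V, frames [J, C]
Page faults: 9.

9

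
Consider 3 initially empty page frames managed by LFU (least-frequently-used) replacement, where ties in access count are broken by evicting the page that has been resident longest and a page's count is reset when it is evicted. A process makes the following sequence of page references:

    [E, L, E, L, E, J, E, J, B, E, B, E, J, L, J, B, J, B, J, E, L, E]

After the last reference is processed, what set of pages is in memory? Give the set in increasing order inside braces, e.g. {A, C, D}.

E → miss, frames [E]
L → miss, frames [E, L]
E → hit
L → hit
E → hit
J → miss, frames [E, L, J]
E → hit
J → hit
B → miss, evict L, frames [E, J, B]
E → hit
B → hit
E → hit
J → hit
L → miss, evict B, frames [E, J, L]
J → hit
B → miss, evict L, frames [E, J, B]
J → hit
B → hit
J → hit
E → hit
L → miss, evict B, frames [E, J, L]
E → hit

{E, J, L}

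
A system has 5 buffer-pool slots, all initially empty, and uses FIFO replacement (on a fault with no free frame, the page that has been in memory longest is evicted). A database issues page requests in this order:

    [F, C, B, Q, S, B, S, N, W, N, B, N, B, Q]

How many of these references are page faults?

F → miss, frames {F}
C → miss, frames {F,C}
B → miss, frames {F,C,B}
Q → miss, frames {F,C,B,Q}
S → miss, frames {F,C,B,Q,S}
B → hit
S → hit
N → miss, evict F, frames {C,B,Q,S,N}
W → miss, evict C, frames {B,Q,S,N,W}
N → hit
B → hit
N → hit
B → hit
Q → hit
Page faults: 7.

7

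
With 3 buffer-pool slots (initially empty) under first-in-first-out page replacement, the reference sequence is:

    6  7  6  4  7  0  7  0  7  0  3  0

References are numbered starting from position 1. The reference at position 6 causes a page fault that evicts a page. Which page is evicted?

6

pos 1: 6: miss, frames [6]
pos 2: 7: miss, frames [6, 7]
pos 3: 6: hit
pos 4: 4: miss, frames [6, 7, 4]
pos 5: 7: hit
pos 6: 0: miss, evict 6, frames [7, 4, 0]
At position 6, page 6 is evicted.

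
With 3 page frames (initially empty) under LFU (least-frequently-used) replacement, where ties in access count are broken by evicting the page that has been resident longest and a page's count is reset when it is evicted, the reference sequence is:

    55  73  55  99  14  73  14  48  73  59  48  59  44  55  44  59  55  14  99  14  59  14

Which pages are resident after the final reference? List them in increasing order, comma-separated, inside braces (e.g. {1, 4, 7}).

55 → miss, frames [55]
73 → miss, frames [55, 73]
55 → hit
99 → miss, frames [55, 73, 99]
14 → miss, evict 73, frames [55, 99, 14]
73 → miss, evict 99, frames [55, 14, 73]
14 → hit
48 → miss, evict 73, frames [55, 14, 48]
73 → miss, evict 48, frames [55, 14, 73]
59 → miss, evict 73, frames [55, 14, 59]
48 → miss, evict 59, frames [55, 14, 48]
59 → miss, evict 48, frames [55, 14, 59]
44 → miss, evict 59, frames [55, 14, 44]
55 → hit
44 → hit
59 → miss, evict 14, frames [55, 44, 59]
55 → hit
14 → miss, evict 59, frames [55, 44, 14]
99 → miss, evict 14, frames [55, 44, 99]
14 → miss, evict 99, frames [55, 44, 14]
59 → miss, evict 14, frames [55, 44, 59]
14 → miss, evict 59, frames [55, 44, 14]

{14, 44, 55}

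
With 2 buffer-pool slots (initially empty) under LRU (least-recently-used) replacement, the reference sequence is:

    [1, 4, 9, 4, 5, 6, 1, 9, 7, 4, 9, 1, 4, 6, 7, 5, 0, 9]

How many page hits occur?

1

1: miss, frames [1]
4: miss, frames [1, 4]
9: miss, evict 1, frames [4, 9]
4: hit
5: miss, evict 9, frames [4, 5]
6: miss, evict 4, frames [5, 6]
1: miss, evict 5, frames [6, 1]
9: miss, evict 6, frames [1, 9]
7: miss, evict 1, frames [9, 7]
4: miss, evict 9, frames [7, 4]
9: miss, evict 7, frames [4, 9]
1: miss, evict 4, frames [9, 1]
4: miss, evict 9, frames [1, 4]
6: miss, evict 1, frames [4, 6]
7: miss, evict 4, frames [6, 7]
5: miss, evict 6, frames [7, 5]
0: miss, evict 7, frames [5, 0]
9: miss, evict 5, frames [0, 9]
Hits: 1.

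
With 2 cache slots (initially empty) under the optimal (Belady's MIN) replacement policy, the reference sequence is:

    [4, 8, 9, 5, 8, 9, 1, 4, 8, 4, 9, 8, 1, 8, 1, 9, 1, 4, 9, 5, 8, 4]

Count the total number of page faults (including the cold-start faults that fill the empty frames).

13

4 → miss, frames [4]
8 → miss, frames [4, 8]
9 → miss, evict 4, frames [8, 9]
5 → miss, evict 9, frames [8, 5]
8 → hit
9 → miss, evict 5, frames [8, 9]
1 → miss, evict 9, frames [8, 1]
4 → miss, evict 1, frames [8, 4]
8 → hit
4 → hit
9 → miss, evict 4, frames [8, 9]
8 → hit
1 → miss, evict 9, frames [8, 1]
8 → hit
1 → hit
9 → miss, evict 8, frames [1, 9]
1 → hit
4 → miss, evict 1, frames [9, 4]
9 → hit
5 → miss, evict 9, frames [4, 5]
8 → miss, evict 5, frames [4, 8]
4 → hit
Page faults: 13.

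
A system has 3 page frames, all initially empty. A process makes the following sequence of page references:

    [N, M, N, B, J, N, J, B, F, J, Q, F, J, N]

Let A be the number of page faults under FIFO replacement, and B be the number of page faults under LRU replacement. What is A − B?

Under FIFO: F F . F F F . . F . F . F F → 9 faults.
Under LRU: F F . F F . . . F . F . . F → 7 faults.
A − B = 9 − 7 = 2.

2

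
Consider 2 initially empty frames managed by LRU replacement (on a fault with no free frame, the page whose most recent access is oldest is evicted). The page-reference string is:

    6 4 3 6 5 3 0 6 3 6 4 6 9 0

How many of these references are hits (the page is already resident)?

2

6 → fault, frames [6]
4 → fault, frames [6, 4]
3 → fault, evict 6, frames [4, 3]
6 → fault, evict 4, frames [3, 6]
5 → fault, evict 3, frames [6, 5]
3 → fault, evict 6, frames [5, 3]
0 → fault, evict 5, frames [3, 0]
6 → fault, evict 3, frames [0, 6]
3 → fault, evict 0, frames [6, 3]
6 → hit
4 → fault, evict 3, frames [6, 4]
6 → hit
9 → fault, evict 4, frames [6, 9]
0 → fault, evict 6, frames [9, 0]
Hits: 2.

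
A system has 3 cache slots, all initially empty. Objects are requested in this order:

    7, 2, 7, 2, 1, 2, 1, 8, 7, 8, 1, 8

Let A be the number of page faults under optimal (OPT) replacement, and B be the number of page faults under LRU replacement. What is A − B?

Under OPT: F F . . F . . F . . . . → 4 faults.
Under LRU: F F . . F . . F F . . . → 5 faults.
A − B = 4 − 5 = -1.

-1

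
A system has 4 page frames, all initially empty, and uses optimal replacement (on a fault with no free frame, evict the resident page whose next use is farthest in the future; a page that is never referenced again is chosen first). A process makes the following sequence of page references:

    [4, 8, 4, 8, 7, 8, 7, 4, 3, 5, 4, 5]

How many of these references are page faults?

5

4: fault, frames [4]
8: fault, frames [4, 8]
4: hit
8: hit
7: fault, frames [4, 8, 7]
8: hit
7: hit
4: hit
3: fault, frames [4, 8, 7, 3]
5: fault, evict 3, frames [4, 8, 7, 5]
4: hit
5: hit
Page faults: 5.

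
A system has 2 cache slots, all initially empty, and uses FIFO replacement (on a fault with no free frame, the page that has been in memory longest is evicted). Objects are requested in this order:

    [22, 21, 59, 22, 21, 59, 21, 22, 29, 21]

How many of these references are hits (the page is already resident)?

1

22 -> fault, frames {22}
21 -> fault, frames {22,21}
59 -> fault, evict 22, frames {21,59}
22 -> fault, evict 21, frames {59,22}
21 -> fault, evict 59, frames {22,21}
59 -> fault, evict 22, frames {21,59}
21 -> hit
22 -> fault, evict 21, frames {59,22}
29 -> fault, evict 59, frames {22,29}
21 -> fault, evict 22, frames {29,21}
Hits: 1.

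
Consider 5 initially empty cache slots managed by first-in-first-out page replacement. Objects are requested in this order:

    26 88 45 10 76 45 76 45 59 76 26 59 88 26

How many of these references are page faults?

8

26 -> miss, frames (26)
88 -> miss, frames (26 88)
45 -> miss, frames (26 88 45)
10 -> miss, frames (26 88 45 10)
76 -> miss, frames (26 88 45 10 76)
45 -> hit
76 -> hit
45 -> hit
59 -> miss, evict 26, frames (88 45 10 76 59)
76 -> hit
26 -> miss, evict 88, frames (45 10 76 59 26)
59 -> hit
88 -> miss, evict 45, frames (10 76 59 26 88)
26 -> hit
Page faults: 8.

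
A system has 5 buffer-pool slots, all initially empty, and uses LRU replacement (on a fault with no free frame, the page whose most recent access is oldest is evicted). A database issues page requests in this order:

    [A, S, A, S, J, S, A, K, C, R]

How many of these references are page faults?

6

A: miss, frames (A)
S: miss, frames (A S)
A: hit
S: hit
J: miss, frames (A S J)
S: hit
A: hit
K: miss, frames (J S A K)
C: miss, frames (J S A K C)
R: miss, evict J, frames (S A K C R)
Page faults: 6.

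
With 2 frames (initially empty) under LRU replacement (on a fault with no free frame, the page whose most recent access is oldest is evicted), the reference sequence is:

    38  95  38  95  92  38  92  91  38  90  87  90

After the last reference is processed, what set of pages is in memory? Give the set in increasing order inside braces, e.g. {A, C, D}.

{87, 90}

38: fault, frames [38]
95: fault, frames [38, 95]
38: hit
95: hit
92: fault, evict 38, frames [95, 92]
38: fault, evict 95, frames [92, 38]
92: hit
91: fault, evict 38, frames [92, 91]
38: fault, evict 92, frames [91, 38]
90: fault, evict 91, frames [38, 90]
87: fault, evict 38, frames [90, 87]
90: hit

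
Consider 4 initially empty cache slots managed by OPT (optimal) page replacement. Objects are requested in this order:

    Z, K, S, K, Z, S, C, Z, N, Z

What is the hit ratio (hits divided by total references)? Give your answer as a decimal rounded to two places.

0.50

Z → fault, frames (Z)
K → fault, frames (Z K)
S → fault, frames (Z K S)
K → hit
Z → hit
S → hit
C → fault, frames (Z K S C)
Z → hit
N → fault, evict C, frames (Z K S N)
Z → hit
Hits: 5 of 10 references → 5/10 = 0.5000.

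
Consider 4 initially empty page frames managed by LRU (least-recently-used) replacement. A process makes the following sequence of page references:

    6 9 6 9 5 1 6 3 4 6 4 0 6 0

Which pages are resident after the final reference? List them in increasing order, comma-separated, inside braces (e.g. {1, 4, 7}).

6 -> miss, frames [6]
9 -> miss, frames [6, 9]
6 -> hit
9 -> hit
5 -> miss, frames [6, 9, 5]
1 -> miss, frames [6, 9, 5, 1]
6 -> hit
3 -> miss, evict 9, frames [5, 1, 6, 3]
4 -> miss, evict 5, frames [1, 6, 3, 4]
6 -> hit
4 -> hit
0 -> miss, evict 1, frames [3, 6, 4, 0]
6 -> hit
0 -> hit

{0, 3, 4, 6}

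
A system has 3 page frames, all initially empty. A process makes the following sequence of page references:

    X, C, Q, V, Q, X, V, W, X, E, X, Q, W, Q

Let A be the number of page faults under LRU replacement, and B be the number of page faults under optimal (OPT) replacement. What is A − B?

2

Under LRU: F F F F . F . F . F . F F . → 9 faults.
Under OPT: F F F F . . . F . F . . F . → 7 faults.
A − B = 9 − 7 = 2.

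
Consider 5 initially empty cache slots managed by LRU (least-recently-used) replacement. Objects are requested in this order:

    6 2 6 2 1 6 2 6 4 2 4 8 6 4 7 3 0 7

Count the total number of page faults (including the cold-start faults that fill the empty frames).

8

6 → fault, frames [6]
2 → fault, frames [6, 2]
6 → hit
2 → hit
1 → fault, frames [6, 2, 1]
6 → hit
2 → hit
6 → hit
4 → fault, frames [1, 2, 6, 4]
2 → hit
4 → hit
8 → fault, frames [1, 6, 2, 4, 8]
6 → hit
4 → hit
7 → fault, evict 1, frames [2, 8, 6, 4, 7]
3 → fault, evict 2, frames [8, 6, 4, 7, 3]
0 → fault, evict 8, frames [6, 4, 7, 3, 0]
7 → hit
Page faults: 8.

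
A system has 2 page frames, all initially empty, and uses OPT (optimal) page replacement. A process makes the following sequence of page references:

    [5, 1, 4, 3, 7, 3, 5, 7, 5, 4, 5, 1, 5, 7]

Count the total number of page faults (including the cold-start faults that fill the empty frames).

9

5 → miss, frames {5}
1 → miss, frames {5,1}
4 → miss, evict 1, frames {5,4}
3 → miss, evict 4, frames {5,3}
7 → miss, evict 5, frames {3,7}
3 → hit
5 → miss, evict 3, frames {7,5}
7 → hit
5 → hit
4 → miss, evict 7, frames {5,4}
5 → hit
1 → miss, evict 4, frames {5,1}
5 → hit
7 → miss, evict 1, frames {5,7}
Page faults: 9.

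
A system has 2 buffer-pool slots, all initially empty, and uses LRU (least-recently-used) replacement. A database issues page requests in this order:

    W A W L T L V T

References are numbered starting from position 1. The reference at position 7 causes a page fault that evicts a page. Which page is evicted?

pos 1: W → miss, frames [W]
pos 2: A → miss, frames [W, A]
pos 3: W → hit
pos 4: L → miss, evict A, frames [W, L]
pos 5: T → miss, evict W, frames [L, T]
pos 6: L → hit
pos 7: V → miss, evict T, frames [L, V]
At position 7, page T is evicted.

T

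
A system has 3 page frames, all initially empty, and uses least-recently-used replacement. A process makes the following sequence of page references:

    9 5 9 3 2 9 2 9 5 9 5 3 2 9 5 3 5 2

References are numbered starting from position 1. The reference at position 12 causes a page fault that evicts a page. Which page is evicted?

pos 1: 9 -> miss, frames [9]
pos 2: 5 -> miss, frames [9, 5]
pos 3: 9 -> hit
pos 4: 3 -> miss, frames [5, 9, 3]
pos 5: 2 -> miss, evict 5, frames [9, 3, 2]
pos 6: 9 -> hit
pos 7: 2 -> hit
pos 8: 9 -> hit
pos 9: 5 -> miss, evict 3, frames [2, 9, 5]
pos 10: 9 -> hit
pos 11: 5 -> hit
pos 12: 3 -> miss, evict 2, frames [9, 5, 3]
At position 12, page 2 is evicted.

2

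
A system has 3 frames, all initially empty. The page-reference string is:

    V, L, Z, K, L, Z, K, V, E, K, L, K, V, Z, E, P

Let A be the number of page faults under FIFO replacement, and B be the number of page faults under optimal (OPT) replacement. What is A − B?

Under FIFO: F F F F . . . F F . F F F F F F → 12 faults.
Under OPT: F F F F . . . F F . . . F F . F → 9 faults.
A − B = 12 − 9 = 3.

3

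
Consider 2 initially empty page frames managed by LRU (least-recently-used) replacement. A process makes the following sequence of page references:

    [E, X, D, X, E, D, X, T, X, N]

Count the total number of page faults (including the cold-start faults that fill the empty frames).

E → fault, frames [E]
X → fault, frames [E, X]
D → fault, evict E, frames [X, D]
X → hit
E → fault, evict D, frames [X, E]
D → fault, evict X, frames [E, D]
X → fault, evict E, frames [D, X]
T → fault, evict D, frames [X, T]
X → hit
N → fault, evict T, frames [X, N]
Page faults: 8.

8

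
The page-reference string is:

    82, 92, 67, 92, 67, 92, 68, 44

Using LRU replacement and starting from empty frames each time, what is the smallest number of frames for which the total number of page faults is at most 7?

2

f=1: 8 faults
f=2: 5 faults
f=3: 5 faults
f=4: 5 faults
f=5: 5 faults
Smallest f with faults ≤ 7 is 2.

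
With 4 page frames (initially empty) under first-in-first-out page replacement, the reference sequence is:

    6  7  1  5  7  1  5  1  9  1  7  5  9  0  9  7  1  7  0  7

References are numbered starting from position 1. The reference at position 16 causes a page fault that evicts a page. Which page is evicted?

pos 1: 6: fault, frames [6]
pos 2: 7: fault, frames [6, 7]
pos 3: 1: fault, frames [6, 7, 1]
pos 4: 5: fault, frames [6, 7, 1, 5]
pos 5: 7: hit
pos 6: 1: hit
pos 7: 5: hit
pos 8: 1: hit
pos 9: 9: fault, evict 6, frames [7, 1, 5, 9]
pos 10: 1: hit
pos 11: 7: hit
pos 12: 5: hit
pos 13: 9: hit
pos 14: 0: fault, evict 7, frames [1, 5, 9, 0]
pos 15: 9: hit
pos 16: 7: fault, evict 1, frames [5, 9, 0, 7]
At position 16, page 1 is evicted.

1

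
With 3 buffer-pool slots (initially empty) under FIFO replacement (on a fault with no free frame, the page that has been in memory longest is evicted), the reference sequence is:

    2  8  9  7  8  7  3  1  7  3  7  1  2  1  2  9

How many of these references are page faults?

2 → fault, frames [2]
8 → fault, frames [2, 8]
9 → fault, frames [2, 8, 9]
7 → fault, evict 2, frames [8, 9, 7]
8 → hit
7 → hit
3 → fault, evict 8, frames [9, 7, 3]
1 → fault, evict 9, frames [7, 3, 1]
7 → hit
3 → hit
7 → hit
1 → hit
2 → fault, evict 7, frames [3, 1, 2]
1 → hit
2 → hit
9 → fault, evict 3, frames [1, 2, 9]
Page faults: 8.

8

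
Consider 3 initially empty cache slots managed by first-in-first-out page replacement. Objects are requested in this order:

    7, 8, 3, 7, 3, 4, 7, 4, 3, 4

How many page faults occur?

5

7 -> fault, frames [7]
8 -> fault, frames [7, 8]
3 -> fault, frames [7, 8, 3]
7 -> hit
3 -> hit
4 -> fault, evict 7, frames [8, 3, 4]
7 -> fault, evict 8, frames [3, 4, 7]
4 -> hit
3 -> hit
4 -> hit
Page faults: 5.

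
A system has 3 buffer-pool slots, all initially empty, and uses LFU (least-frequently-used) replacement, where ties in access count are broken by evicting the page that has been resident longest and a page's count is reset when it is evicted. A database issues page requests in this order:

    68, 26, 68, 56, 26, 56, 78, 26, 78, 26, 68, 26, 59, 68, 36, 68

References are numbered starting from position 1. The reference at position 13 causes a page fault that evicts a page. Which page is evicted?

pos 1: 68 -> fault, frames [68]
pos 2: 26 -> fault, frames [68, 26]
pos 3: 68 -> hit
pos 4: 56 -> fault, frames [68, 26, 56]
pos 5: 26 -> hit
pos 6: 56 -> hit
pos 7: 78 -> fault, evict 68, frames [26, 56, 78]
pos 8: 26 -> hit
pos 9: 78 -> hit
pos 10: 26 -> hit
pos 11: 68 -> fault, evict 56, frames [26, 78, 68]
pos 12: 26 -> hit
pos 13: 59 -> fault, evict 68, frames [26, 78, 59]
At position 13, page 68 is evicted.

68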